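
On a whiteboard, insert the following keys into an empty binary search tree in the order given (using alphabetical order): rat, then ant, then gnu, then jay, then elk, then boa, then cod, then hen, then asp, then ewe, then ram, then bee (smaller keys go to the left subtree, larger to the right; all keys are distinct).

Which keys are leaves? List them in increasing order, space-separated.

Resulting structure (node: left, right):
  rat: L=ant, R=–
  ant: L=–, R=gnu
  gnu: L=elk, R=jay
  jay: L=hen, R=ram
  elk: L=boa, R=ewe
  boa: L=asp, R=cod
  cod: L=–, R=–
  hen: L=–, R=–
  asp: L=–, R=bee
  ewe: L=–, R=–
  ram: L=–, R=–
  bee: L=–, R=–

bee cod ewe hen ram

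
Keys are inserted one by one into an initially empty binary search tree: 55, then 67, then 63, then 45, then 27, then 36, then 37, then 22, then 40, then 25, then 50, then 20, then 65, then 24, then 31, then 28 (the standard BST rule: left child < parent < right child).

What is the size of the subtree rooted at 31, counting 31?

Resulting structure (node: left, right):
  55: L=45, R=67
  67: L=63, R=–
  63: L=–, R=65
  45: L=27, R=50
  27: L=22, R=36
  36: L=31, R=37
  37: L=–, R=40
  22: L=20, R=25
  40: L=–, R=–
  25: L=24, R=–
  50: L=–, R=–
  20: L=–, R=–
  65: L=–, R=–
  24: L=–, R=–
  31: L=28, R=–
  28: L=–, R=–

Subtree rooted at 31 contains: 31, 28 — 2 nodes.

2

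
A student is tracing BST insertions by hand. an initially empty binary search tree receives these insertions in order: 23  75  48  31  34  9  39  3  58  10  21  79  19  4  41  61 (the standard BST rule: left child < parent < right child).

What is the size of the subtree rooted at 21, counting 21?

Resulting structure (node: left, right):
  23: L=9, R=75
  75: L=48, R=79
  48: L=31, R=58
  31: L=–, R=34
  34: L=–, R=39
  9: L=3, R=10
  39: L=–, R=41
  3: L=–, R=4
  58: L=–, R=61
  10: L=–, R=21
  21: L=19, R=–
  79: L=–, R=–
  19: L=–, R=–
  4: L=–, R=–
  41: L=–, R=–
  61: L=–, R=–

Subtree rooted at 21 contains: 21, 19 — 2 nodes.

2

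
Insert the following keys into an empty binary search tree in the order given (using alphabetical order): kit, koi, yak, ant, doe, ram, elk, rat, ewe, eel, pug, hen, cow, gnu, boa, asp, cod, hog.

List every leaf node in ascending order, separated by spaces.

asp cod eel gnu hog pug rat

Resulting structure (node: left, right):
  kit: L=ant, R=koi
  koi: L=–, R=yak
  yak: L=ram, R=–
  ant: L=–, R=doe
  doe: L=cow, R=elk
  ram: L=pug, R=rat
  elk: L=eel, R=ewe
  rat: L=–, R=–
  ewe: L=–, R=hen
  eel: L=–, R=–
  pug: L=–, R=–
  hen: L=gnu, R=hog
  cow: L=boa, R=–
  gnu: L=–, R=–
  boa: L=asp, R=cod
  asp: L=–, R=–
  cod: L=–, R=–
  hog: L=–, R=–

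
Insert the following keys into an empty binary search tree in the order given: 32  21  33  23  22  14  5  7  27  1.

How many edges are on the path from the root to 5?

3

Resulting structure (node: left, right):
  32: L=21, R=33
  21: L=14, R=23
  33: L=–, R=–
  23: L=22, R=27
  22: L=–, R=–
  14: L=5, R=–
  5: L=1, R=7
  7: L=–, R=–
  27: L=–, R=–
  1: L=–, R=–

Path to 5: 32 → 21 → 14 → 5, which is 3 edges.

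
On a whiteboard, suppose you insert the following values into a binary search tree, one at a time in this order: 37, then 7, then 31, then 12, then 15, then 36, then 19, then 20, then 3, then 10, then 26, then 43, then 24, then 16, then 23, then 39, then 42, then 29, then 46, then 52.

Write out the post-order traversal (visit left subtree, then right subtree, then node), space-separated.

3 10 16 23 24 29 26 20 19 15 12 36 31 7 42 39 52 46 43 37

37: root
7: left child of 37 (depth 1)
31: right child of 7 (depth 2)
12: left child of 31 (depth 3)
15: right child of 12 (depth 4)
36: right child of 31 (depth 3)
19: right child of 15 (depth 5)
20: right child of 19 (depth 6)
3: left child of 7 (depth 2)
10: left child of 12 (depth 4)
26: right child of 20 (depth 7)
43: right child of 37 (depth 1)
24: left child of 26 (depth 8)
16: left child of 19 (depth 6)
23: left child of 24 (depth 9)
39: left child of 43 (depth 2)
42: right child of 39 (depth 3)
29: right child of 26 (depth 8)
46: right child of 43 (depth 2)
52: right child of 46 (depth 3)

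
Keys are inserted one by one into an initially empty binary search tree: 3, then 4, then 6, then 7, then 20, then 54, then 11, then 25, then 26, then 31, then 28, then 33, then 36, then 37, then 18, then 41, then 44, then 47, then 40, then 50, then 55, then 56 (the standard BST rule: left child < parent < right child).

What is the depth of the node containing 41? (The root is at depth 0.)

Insert 3: tree is empty, so 3 becomes the root.
Insert 4: 4 > 3 → go right. Place as right child of 3.
Insert 6: 6 > 3 → go right; 6 > 4 → go right. Place as right child of 4.
Insert 7: 7 > 3 → go right; 7 > 4 → go right; 7 > 6 → go right. Place as right child of 6.
Insert 20: 20 > 3 → go right; 20 > 4 → go right; 20 > 6 → go right; 20 > 7 → go right. Place as right child of 7.
Insert 54: 54 > 3 → go right; 54 > 4 → go right; 54 > 6 → go right; 54 > 7 → go right; 54 > 20 → go right. Place as right child of 20.
Insert 11: 11 > 3 → go right; 11 > 4 → go right; 11 > 6 → go right; 11 > 7 → go right; 11 < 20 → go left. Place as left child of 20.
Insert 25: 25 > 3 → go right; 25 > 4 → go right; 25 > 6 → go right; 25 > 7 → go right; 25 > 20 → go right; 25 < 54 → go left. Place as left child of 54.
Insert 26: 26 > 3 → go right; 26 > 4 → go right; 26 > 6 → go right; 26 > 7 → go right; 26 > 20 → go right; 26 < 54 → go left; 26 > 25 → go right. Place as right child of 25.
Insert 31: 31 > 3 → go right; 31 > 4 → go right; 31 > 6 → go right; 31 > 7 → go right; 31 > 20 → go right; 31 < 54 → go left; 31 > 25 → go right; 31 > 26 → go right. Place as right child of 26.
Insert 28: 28 > 3 → go right; 28 > 4 → go right; 28 > 6 → go right; 28 > 7 → go right; 28 > 20 → go right; 28 < 54 → go left; 28 > 25 → go right; 28 > 26 → go right; 28 < 31 → go left. Place as left child of 31.
Insert 33: 33 > 3 → go right; 33 > 4 → go right; 33 > 6 → go right; 33 > 7 → go right; 33 > 20 → go right; 33 < 54 → go left; 33 > 25 → go right; 33 > 26 → go right; 33 > 31 → go right. Place as right child of 31.
Insert 36: 36 > 3 → go right; 36 > 4 → go right; 36 > 6 → go right; 36 > 7 → go right; 36 > 20 → go right; 36 < 54 → go left; 36 > 25 → go right; 36 > 26 → go right; 36 > 31 → go right; 36 > 33 → go right. Place as right child of 33.
Insert 37: 37 > 3 → go right; 37 > 4 → go right; 37 > 6 → go right; 37 > 7 → go right; 37 > 20 → go right; 37 < 54 → go left; 37 > 25 → go right; 37 > 26 → go right; 37 > 31 → go right; 37 > 33 → go right; 37 > 36 → go right. Place as right child of 36.
Insert 18: 18 > 3 → go right; 18 > 4 → go right; 18 > 6 → go right; 18 > 7 → go right; 18 < 20 → go left; 18 > 11 → go right. Place as right child of 11.
Insert 41: 41 > 3 → go right; 41 > 4 → go right; 41 > 6 → go right; 41 > 7 → go right; 41 > 20 → go right; 41 < 54 → go left; 41 > 25 → go right; 41 > 26 → go right; 41 > 31 → go right; 41 > 33 → go right; 41 > 36 → go right; 41 > 37 → go right. Place as right child of 37.
Insert 44: 44 > 3 → go right; 44 > 4 → go right; 44 > 6 → go right; 44 > 7 → go right; 44 > 20 → go right; 44 < 54 → go left; 44 > 25 → go right; 44 > 26 → go right; 44 > 31 → go right; 44 > 33 → go right; 44 > 36 → go right; 44 > 37 → go right; 44 > 41 → go right. Place as right child of 41.
Insert 47: 47 > 3 → go right; 47 > 4 → go right; 47 > 6 → go right; 47 > 7 → go right; 47 > 20 → go right; 47 < 54 → go left; 47 > 25 → go right; 47 > 26 → go right; 47 > 31 → go right; 47 > 33 → go right; 47 > 36 → go right; 47 > 37 → go right; 47 > 41 → go right; 47 > 44 → go right. Place as right child of 44.
Insert 40: 40 > 3 → go right; 40 > 4 → go right; 40 > 6 → go right; 40 > 7 → go right; 40 > 20 → go right; 40 < 54 → go left; 40 > 25 → go right; 40 > 26 → go right; 40 > 31 → go right; 40 > 33 → go right; 40 > 36 → go right; 40 > 37 → go right; 40 < 41 → go left. Place as left child of 41.
Insert 50: 50 > 3 → go right; 50 > 4 → go right; 50 > 6 → go right; 50 > 7 → go right; 50 > 20 → go right; 50 < 54 → go left; 50 > 25 → go right; 50 > 26 → go right; 50 > 31 → go right; 50 > 33 → go right; 50 > 36 → go right; 50 > 37 → go right; 50 > 41 → go right; 50 > 44 → go right; 50 > 47 → go right. Place as right child of 47.
Insert 55: 55 > 3 → go right; 55 > 4 → go right; 55 > 6 → go right; 55 > 7 → go right; 55 > 20 → go right; 55 > 54 → go right. Place as right child of 54.
Insert 56: 56 > 3 → go right; 56 > 4 → go right; 56 > 6 → go right; 56 > 7 → go right; 56 > 20 → go right; 56 > 54 → go right; 56 > 55 → go right. Place as right child of 55.

Path to 41: 3 → 4 → 6 → 7 → 20 → 54 → 25 → 26 → 31 → 33 → 36 → 37 → 41, which is 12 edges.

12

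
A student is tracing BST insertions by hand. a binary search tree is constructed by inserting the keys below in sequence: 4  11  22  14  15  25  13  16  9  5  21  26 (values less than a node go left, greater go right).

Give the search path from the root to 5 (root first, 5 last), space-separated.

4 11 9 5

4: root
11: right child of 4 (depth 1)
22: right child of 11 (depth 2)
14: left child of 22 (depth 3)
15: right child of 14 (depth 4)
25: right child of 22 (depth 3)
13: left child of 14 (depth 4)
16: right child of 15 (depth 5)
9: left child of 11 (depth 2)
5: left child of 9 (depth 3)
21: right child of 16 (depth 6)
26: right child of 25 (depth 4)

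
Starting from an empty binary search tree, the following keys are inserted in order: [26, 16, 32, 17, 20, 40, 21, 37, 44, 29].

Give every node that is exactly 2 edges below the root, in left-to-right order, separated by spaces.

17 29 40

26: root
16: left child of 26 (depth 1)
32: right child of 26 (depth 1)
17: right child of 16 (depth 2)
20: right child of 17 (depth 3)
40: right child of 32 (depth 2)
21: right child of 20 (depth 4)
37: left child of 40 (depth 3)
44: right child of 40 (depth 3)
29: left child of 32 (depth 2)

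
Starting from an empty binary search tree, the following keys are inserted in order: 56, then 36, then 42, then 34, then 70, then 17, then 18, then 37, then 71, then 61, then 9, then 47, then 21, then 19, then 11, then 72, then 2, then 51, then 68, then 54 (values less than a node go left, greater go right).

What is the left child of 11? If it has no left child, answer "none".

Insert 56: tree is empty, so 56 becomes the root.
Insert 36: 36 < 56 → go left. Place as left child of 56.
Insert 42: 42 < 56 → go left; 42 > 36 → go right. Place as right child of 36.
Insert 34: 34 < 56 → go left; 34 < 36 → go left. Place as left child of 36.
Insert 70: 70 > 56 → go right. Place as right child of 56.
Insert 17: 17 < 56 → go left; 17 < 36 → go left; 17 < 34 → go left. Place as left child of 34.
Insert 18: 18 < 56 → go left; 18 < 36 → go left; 18 < 34 → go left; 18 > 17 → go right. Place as right child of 17.
Insert 37: 37 < 56 → go left; 37 > 36 → go right; 37 < 42 → go left. Place as left child of 42.
Insert 71: 71 > 56 → go right; 71 > 70 → go right. Place as right child of 70.
Insert 61: 61 > 56 → go right; 61 < 70 → go left. Place as left child of 70.
Insert 9: 9 < 56 → go left; 9 < 36 → go left; 9 < 34 → go left; 9 < 17 → go left. Place as left child of 17.
Insert 47: 47 < 56 → go left; 47 > 36 → go right; 47 > 42 → go right. Place as right child of 42.
Insert 21: 21 < 56 → go left; 21 < 36 → go left; 21 < 34 → go left; 21 > 17 → go right; 21 > 18 → go right. Place as right child of 18.
Insert 19: 19 < 56 → go left; 19 < 36 → go left; 19 < 34 → go left; 19 > 17 → go right; 19 > 18 → go right; 19 < 21 → go left. Place as left child of 21.
Insert 11: 11 < 56 → go left; 11 < 36 → go left; 11 < 34 → go left; 11 < 17 → go left; 11 > 9 → go right. Place as right child of 9.
Insert 72: 72 > 56 → go right; 72 > 70 → go right; 72 > 71 → go right. Place as right child of 71.
Insert 2: 2 < 56 → go left; 2 < 36 → go left; 2 < 34 → go left; 2 < 17 → go left; 2 < 9 → go left. Place as left child of 9.
Insert 51: 51 < 56 → go left; 51 > 36 → go right; 51 > 42 → go right; 51 > 47 → go right. Place as right child of 47.
Insert 68: 68 > 56 → go right; 68 < 70 → go left; 68 > 61 → go right. Place as right child of 61.
Insert 54: 54 < 56 → go left; 54 > 36 → go right; 54 > 42 → go right; 54 > 47 → go right; 54 > 51 → go right. Place as right child of 51.

none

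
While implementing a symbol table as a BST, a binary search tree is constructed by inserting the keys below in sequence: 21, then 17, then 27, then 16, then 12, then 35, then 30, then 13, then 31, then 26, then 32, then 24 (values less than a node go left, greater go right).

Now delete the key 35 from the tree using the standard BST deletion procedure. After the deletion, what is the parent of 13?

12

21: root
17: left child of 21 (depth 1)
27: right child of 21 (depth 1)
16: left child of 17 (depth 2)
12: left child of 16 (depth 3)
35: right child of 27 (depth 2)
30: left child of 35 (depth 3)
13: right child of 12 (depth 4)
31: right child of 30 (depth 4)
26: left child of 27 (depth 2)
32: right child of 31 (depth 5)
24: left child of 26 (depth 3)

Delete 35 (at most one child — splice it out).
After deletion, 13's parent is 12.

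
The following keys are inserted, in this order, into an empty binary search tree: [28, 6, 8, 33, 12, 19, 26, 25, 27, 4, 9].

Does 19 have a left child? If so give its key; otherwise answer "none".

28: root
6: left child of 28 (depth 1)
8: right child of 6 (depth 2)
33: right child of 28 (depth 1)
12: right child of 8 (depth 3)
19: right child of 12 (depth 4)
26: right child of 19 (depth 5)
25: left child of 26 (depth 6)
27: right child of 26 (depth 6)
4: left child of 6 (depth 2)
9: left child of 12 (depth 4)

none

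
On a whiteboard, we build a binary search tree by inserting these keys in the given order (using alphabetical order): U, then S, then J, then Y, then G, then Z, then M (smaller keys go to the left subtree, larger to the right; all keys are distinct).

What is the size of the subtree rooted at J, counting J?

3

Insert U: tree is empty, so U becomes the root.
Insert S: S < U → go left. Place as left child of U.
Insert J: J < U → go left; J < S → go left. Place as left child of S.
Insert Y: Y > U → go right. Place as right child of U.
Insert G: G < U → go left; G < S → go left; G < J → go left. Place as left child of J.
Insert Z: Z > U → go right; Z > Y → go right. Place as right child of Y.
Insert M: M < U → go left; M < S → go left; M > J → go right. Place as right child of J.

Subtree rooted at J contains: J, G, M — 3 nodes.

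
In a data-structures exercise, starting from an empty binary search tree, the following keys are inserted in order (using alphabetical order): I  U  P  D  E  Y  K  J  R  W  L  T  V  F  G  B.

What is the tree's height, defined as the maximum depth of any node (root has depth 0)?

I: root
U: right child of I (depth 1)
P: left child of U (depth 2)
D: left child of I (depth 1)
E: right child of D (depth 2)
Y: right child of U (depth 2)
K: left child of P (depth 3)
J: left child of K (depth 4)
R: right child of P (depth 3)
W: left child of Y (depth 3)
L: right child of K (depth 4)
T: right child of R (depth 4)
V: left child of W (depth 4)
F: right child of E (depth 3)
G: right child of F (depth 4)
B: left child of D (depth 2)

The deepest node is J at depth 4.

4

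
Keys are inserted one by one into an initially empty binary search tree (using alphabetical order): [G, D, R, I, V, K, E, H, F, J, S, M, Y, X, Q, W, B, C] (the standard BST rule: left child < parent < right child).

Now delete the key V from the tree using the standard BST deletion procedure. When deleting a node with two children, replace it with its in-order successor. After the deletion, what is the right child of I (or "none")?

G: root
D: left child of G (depth 1)
R: right child of G (depth 1)
I: left child of R (depth 2)
V: right child of R (depth 2)
K: right child of I (depth 3)
E: right child of D (depth 2)
H: left child of I (depth 3)
F: right child of E (depth 3)
J: left child of K (depth 4)
S: left child of V (depth 3)
M: right child of K (depth 4)
Y: right child of V (depth 3)
X: left child of Y (depth 4)
Q: right child of M (depth 5)
W: left child of X (depth 5)
B: left child of D (depth 2)
C: right child of B (depth 3)

Delete V (two children — replace with in-order successor).
After deletion, I's right child: K.

K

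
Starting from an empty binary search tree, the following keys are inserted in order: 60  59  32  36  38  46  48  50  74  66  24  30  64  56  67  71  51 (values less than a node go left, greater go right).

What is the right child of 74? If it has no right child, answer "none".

Insert 60: tree is empty, so 60 becomes the root.
Insert 59: 59 < 60 → go left. Place as left child of 60.
Insert 32: 32 < 60 → go left; 32 < 59 → go left. Place as left child of 59.
Insert 36: 36 < 60 → go left; 36 < 59 → go left; 36 > 32 → go right. Place as right child of 32.
Insert 38: 38 < 60 → go left; 38 < 59 → go left; 38 > 32 → go right; 38 > 36 → go right. Place as right child of 36.
Insert 46: 46 < 60 → go left; 46 < 59 → go left; 46 > 32 → go right; 46 > 36 → go right; 46 > 38 → go right. Place as right child of 38.
Insert 48: 48 < 60 → go left; 48 < 59 → go left; 48 > 32 → go right; 48 > 36 → go right; 48 > 38 → go right; 48 > 46 → go right. Place as right child of 46.
Insert 50: 50 < 60 → go left; 50 < 59 → go left; 50 > 32 → go right; 50 > 36 → go right; 50 > 38 → go right; 50 > 46 → go right; 50 > 48 → go right. Place as right child of 48.
Insert 74: 74 > 60 → go right. Place as right child of 60.
Insert 66: 66 > 60 → go right; 66 < 74 → go left. Place as left child of 74.
Insert 24: 24 < 60 → go left; 24 < 59 → go left; 24 < 32 → go left. Place as left child of 32.
Insert 30: 30 < 60 → go left; 30 < 59 → go left; 30 < 32 → go left; 30 > 24 → go right. Place as right child of 24.
Insert 64: 64 > 60 → go right; 64 < 74 → go left; 64 < 66 → go left. Place as left child of 66.
Insert 56: 56 < 60 → go left; 56 < 59 → go left; 56 > 32 → go right; 56 > 36 → go right; 56 > 38 → go right; 56 > 46 → go right; 56 > 48 → go right; 56 > 50 → go right. Place as right child of 50.
Insert 67: 67 > 60 → go right; 67 < 74 → go left; 67 > 66 → go right. Place as right child of 66.
Insert 71: 71 > 60 → go right; 71 < 74 → go left; 71 > 66 → go right; 71 > 67 → go right. Place as right child of 67.
Insert 51: 51 < 60 → go left; 51 < 59 → go left; 51 > 32 → go right; 51 > 36 → go right; 51 > 38 → go right; 51 > 46 → go right; 51 > 48 → go right; 51 > 50 → go right; 51 < 56 → go left. Place as left child of 56.

none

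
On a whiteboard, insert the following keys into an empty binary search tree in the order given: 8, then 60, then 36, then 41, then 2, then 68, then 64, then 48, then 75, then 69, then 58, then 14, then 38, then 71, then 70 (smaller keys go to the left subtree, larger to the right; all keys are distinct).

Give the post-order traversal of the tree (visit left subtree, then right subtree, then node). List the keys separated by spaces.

8: root
60: right child of 8 (depth 1)
36: left child of 60 (depth 2)
41: right child of 36 (depth 3)
2: left child of 8 (depth 1)
68: right child of 60 (depth 2)
64: left child of 68 (depth 3)
48: right child of 41 (depth 4)
75: right child of 68 (depth 3)
69: left child of 75 (depth 4)
58: right child of 48 (depth 5)
14: left child of 36 (depth 3)
38: left child of 41 (depth 4)
71: right child of 69 (depth 5)
70: left child of 71 (depth 6)

2 14 38 58 48 41 36 64 70 71 69 75 68 60 8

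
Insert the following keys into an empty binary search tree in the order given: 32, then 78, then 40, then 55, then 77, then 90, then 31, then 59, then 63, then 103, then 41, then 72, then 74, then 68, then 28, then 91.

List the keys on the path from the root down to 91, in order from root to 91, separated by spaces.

32 78 90 103 91

Insert 32: tree is empty, so 32 becomes the root.
Insert 78: 78 > 32 → go right. Place as right child of 32.
Insert 40: 40 > 32 → go right; 40 < 78 → go left. Place as left child of 78.
Insert 55: 55 > 32 → go right; 55 < 78 → go left; 55 > 40 → go right. Place as right child of 40.
Insert 77: 77 > 32 → go right; 77 < 78 → go left; 77 > 40 → go right; 77 > 55 → go right. Place as right child of 55.
Insert 90: 90 > 32 → go right; 90 > 78 → go right. Place as right child of 78.
Insert 31: 31 < 32 → go left. Place as left child of 32.
Insert 59: 59 > 32 → go right; 59 < 78 → go left; 59 > 40 → go right; 59 > 55 → go right; 59 < 77 → go left. Place as left child of 77.
Insert 63: 63 > 32 → go right; 63 < 78 → go left; 63 > 40 → go right; 63 > 55 → go right; 63 < 77 → go left; 63 > 59 → go right. Place as right child of 59.
Insert 103: 103 > 32 → go right; 103 > 78 → go right; 103 > 90 → go right. Place as right child of 90.
Insert 41: 41 > 32 → go right; 41 < 78 → go left; 41 > 40 → go right; 41 < 55 → go left. Place as left child of 55.
Insert 72: 72 > 32 → go right; 72 < 78 → go left; 72 > 40 → go right; 72 > 55 → go right; 72 < 77 → go left; 72 > 59 → go right; 72 > 63 → go right. Place as right child of 63.
Insert 74: 74 > 32 → go right; 74 < 78 → go left; 74 > 40 → go right; 74 > 55 → go right; 74 < 77 → go left; 74 > 59 → go right; 74 > 63 → go right; 74 > 72 → go right. Place as right child of 72.
Insert 68: 68 > 32 → go right; 68 < 78 → go left; 68 > 40 → go right; 68 > 55 → go right; 68 < 77 → go left; 68 > 59 → go right; 68 > 63 → go right; 68 < 72 → go left. Place as left child of 72.
Insert 28: 28 < 32 → go left; 28 < 31 → go left. Place as left child of 31.
Insert 91: 91 > 32 → go right; 91 > 78 → go right; 91 > 90 → go right; 91 < 103 → go left. Place as left child of 103.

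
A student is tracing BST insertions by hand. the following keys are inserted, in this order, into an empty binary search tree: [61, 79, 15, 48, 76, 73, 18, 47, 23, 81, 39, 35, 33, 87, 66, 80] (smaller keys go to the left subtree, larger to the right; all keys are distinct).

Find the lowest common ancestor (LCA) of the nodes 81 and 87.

81

Resulting structure (node: left, right):
  61: L=15, R=79
  79: L=76, R=81
  15: L=–, R=48
  48: L=18, R=–
  76: L=73, R=–
  73: L=66, R=–
  18: L=–, R=47
  47: L=23, R=–
  23: L=–, R=39
  81: L=80, R=87
  39: L=35, R=–
  35: L=33, R=–
  33: L=–, R=–
  87: L=–, R=–
  66: L=–, R=–
  80: L=–, R=–

Path to 81: 61 → 79 → 81
Path to 87: 61 → 79 → 81 → 87
81 lies on both paths and is an ancestor of the other node.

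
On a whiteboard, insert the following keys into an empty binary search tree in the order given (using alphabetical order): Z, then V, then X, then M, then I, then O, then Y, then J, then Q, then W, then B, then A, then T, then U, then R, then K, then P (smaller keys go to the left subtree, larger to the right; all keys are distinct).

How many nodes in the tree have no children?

Insert Z: tree is empty, so Z becomes the root.
Insert V: V < Z → go left. Place as left child of Z.
Insert X: X < Z → go left; X > V → go right. Place as right child of V.
Insert M: M < Z → go left; M < V → go left. Place as left child of V.
Insert I: I < Z → go left; I < V → go left; I < M → go left. Place as left child of M.
Insert O: O < Z → go left; O < V → go left; O > M → go right. Place as right child of M.
Insert Y: Y < Z → go left; Y > V → go right; Y > X → go right. Place as right child of X.
Insert J: J < Z → go left; J < V → go left; J < M → go left; J > I → go right. Place as right child of I.
Insert Q: Q < Z → go left; Q < V → go left; Q > M → go right; Q > O → go right. Place as right child of O.
Insert W: W < Z → go left; W > V → go right; W < X → go left. Place as left child of X.
Insert B: B < Z → go left; B < V → go left; B < M → go left; B < I → go left. Place as left child of I.
Insert A: A < Z → go left; A < V → go left; A < M → go left; A < I → go left; A < B → go left. Place as left child of B.
Insert T: T < Z → go left; T < V → go left; T > M → go right; T > O → go right; T > Q → go right. Place as right child of Q.
Insert U: U < Z → go left; U < V → go left; U > M → go right; U > O → go right; U > Q → go right; U > T → go right. Place as right child of T.
Insert R: R < Z → go left; R < V → go left; R > M → go right; R > O → go right; R > Q → go right; R < T → go left. Place as left child of T.
Insert K: K < Z → go left; K < V → go left; K < M → go left; K > I → go right; K > J → go right. Place as right child of J.
Insert P: P < Z → go left; P < V → go left; P > M → go right; P > O → go right; P < Q → go left. Place as left child of Q.

Leaves: A, K, P, R, U, W, Y — 7 in total.

7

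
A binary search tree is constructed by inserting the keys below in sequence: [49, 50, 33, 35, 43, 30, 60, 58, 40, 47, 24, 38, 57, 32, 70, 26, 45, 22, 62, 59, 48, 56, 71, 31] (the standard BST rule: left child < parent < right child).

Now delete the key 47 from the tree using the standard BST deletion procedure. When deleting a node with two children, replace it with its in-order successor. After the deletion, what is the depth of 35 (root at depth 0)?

2

49: root
50: right child of 49 (depth 1)
33: left child of 49 (depth 1)
35: right child of 33 (depth 2)
43: right child of 35 (depth 3)
30: left child of 33 (depth 2)
60: right child of 50 (depth 2)
58: left child of 60 (depth 3)
40: left child of 43 (depth 4)
47: right child of 43 (depth 4)
24: left child of 30 (depth 3)
38: left child of 40 (depth 5)
57: left child of 58 (depth 4)
32: right child of 30 (depth 3)
70: right child of 60 (depth 3)
26: right child of 24 (depth 4)
45: left child of 47 (depth 5)
22: left child of 24 (depth 4)
62: left child of 70 (depth 4)
59: right child of 58 (depth 4)
48: right child of 47 (depth 5)
56: left child of 57 (depth 5)
71: right child of 70 (depth 4)
31: left child of 32 (depth 4)

Delete 47 (two children — replace with in-order successor).
After deletion, path to 35: 49 → 33 → 35.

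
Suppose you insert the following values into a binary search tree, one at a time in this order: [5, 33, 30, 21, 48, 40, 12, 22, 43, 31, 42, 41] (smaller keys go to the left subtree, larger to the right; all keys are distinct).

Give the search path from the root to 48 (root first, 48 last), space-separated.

5 33 48

Resulting structure (node: left, right):
  5: L=–, R=33
  33: L=30, R=48
  30: L=21, R=31
  21: L=12, R=22
  48: L=40, R=–
  40: L=–, R=43
  12: L=–, R=–
  22: L=–, R=–
  43: L=42, R=–
  31: L=–, R=–
  42: L=41, R=–
  41: L=–, R=–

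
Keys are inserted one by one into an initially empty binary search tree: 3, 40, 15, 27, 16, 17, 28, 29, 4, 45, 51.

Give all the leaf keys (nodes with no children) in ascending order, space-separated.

3: root
40: right child of 3 (depth 1)
15: left child of 40 (depth 2)
27: right child of 15 (depth 3)
16: left child of 27 (depth 4)
17: right child of 16 (depth 5)
28: right child of 27 (depth 4)
29: right child of 28 (depth 5)
4: left child of 15 (depth 3)
45: right child of 40 (depth 2)
51: right child of 45 (depth 3)

4 17 29 51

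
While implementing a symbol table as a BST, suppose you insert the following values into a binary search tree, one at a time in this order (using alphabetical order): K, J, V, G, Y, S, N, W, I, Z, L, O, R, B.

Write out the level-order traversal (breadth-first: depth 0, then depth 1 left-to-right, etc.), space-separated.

Insert K: tree is empty, so K becomes the root.
Insert J: J < K → go left. Place as left child of K.
Insert V: V > K → go right. Place as right child of K.
Insert G: G < K → go left; G < J → go left. Place as left child of J.
Insert Y: Y > K → go right; Y > V → go right. Place as right child of V.
Insert S: S > K → go right; S < V → go left. Place as left child of V.
Insert N: N > K → go right; N < V → go left; N < S → go left. Place as left child of S.
Insert W: W > K → go right; W > V → go right; W < Y → go left. Place as left child of Y.
Insert I: I < K → go left; I < J → go left; I > G → go right. Place as right child of G.
Insert Z: Z > K → go right; Z > V → go right; Z > Y → go right. Place as right child of Y.
Insert L: L > K → go right; L < V → go left; L < S → go left; L < N → go left. Place as left child of N.
Insert O: O > K → go right; O < V → go left; O < S → go left; O > N → go right. Place as right child of N.
Insert R: R > K → go right; R < V → go left; R < S → go left; R > N → go right; R > O → go right. Place as right child of O.
Insert B: B < K → go left; B < J → go left; B < G → go left. Place as left child of G.

K J V G S Y B I N W Z L O R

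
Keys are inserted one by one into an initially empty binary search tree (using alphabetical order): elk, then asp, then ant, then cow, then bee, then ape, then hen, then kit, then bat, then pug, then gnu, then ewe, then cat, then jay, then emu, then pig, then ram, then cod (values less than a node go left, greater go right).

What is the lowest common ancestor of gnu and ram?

hen

elk: root
asp: left child of elk (depth 1)
ant: left child of asp (depth 2)
cow: right child of asp (depth 2)
bee: left child of cow (depth 3)
ape: right child of ant (depth 3)
hen: right child of elk (depth 1)
kit: right child of hen (depth 2)
bat: left child of bee (depth 4)
pug: right child of kit (depth 3)
gnu: left child of hen (depth 2)
ewe: left child of gnu (depth 3)
cat: right child of bee (depth 4)
jay: left child of kit (depth 3)
emu: left child of ewe (depth 4)
pig: left child of pug (depth 4)
ram: right child of pug (depth 4)
cod: right child of cat (depth 5)

Path to gnu: elk → hen → gnu
Path to ram: elk → hen → kit → pug → ram
The paths share a prefix ending at hen, then split left and right.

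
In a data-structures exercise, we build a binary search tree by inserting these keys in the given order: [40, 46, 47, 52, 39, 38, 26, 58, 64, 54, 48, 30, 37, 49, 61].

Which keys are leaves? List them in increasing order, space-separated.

40: root
46: right child of 40 (depth 1)
47: right child of 46 (depth 2)
52: right child of 47 (depth 3)
39: left child of 40 (depth 1)
38: left child of 39 (depth 2)
26: left child of 38 (depth 3)
58: right child of 52 (depth 4)
64: right child of 58 (depth 5)
54: left child of 58 (depth 5)
48: left child of 52 (depth 4)
30: right child of 26 (depth 4)
37: right child of 30 (depth 5)
49: right child of 48 (depth 5)
61: left child of 64 (depth 6)

37 49 54 61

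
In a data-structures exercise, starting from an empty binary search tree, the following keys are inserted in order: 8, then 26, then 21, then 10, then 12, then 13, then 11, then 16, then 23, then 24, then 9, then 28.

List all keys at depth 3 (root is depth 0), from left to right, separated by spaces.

Insert 8: tree is empty, so 8 becomes the root.
Insert 26: 26 > 8 → go right. Place as right child of 8.
Insert 21: 21 > 8 → go right; 21 < 26 → go left. Place as left child of 26.
Insert 10: 10 > 8 → go right; 10 < 26 → go left; 10 < 21 → go left. Place as left child of 21.
Insert 12: 12 > 8 → go right; 12 < 26 → go left; 12 < 21 → go left; 12 > 10 → go right. Place as right child of 10.
Insert 13: 13 > 8 → go right; 13 < 26 → go left; 13 < 21 → go left; 13 > 10 → go right; 13 > 12 → go right. Place as right child of 12.
Insert 11: 11 > 8 → go right; 11 < 26 → go left; 11 < 21 → go left; 11 > 10 → go right; 11 < 12 → go left. Place as left child of 12.
Insert 16: 16 > 8 → go right; 16 < 26 → go left; 16 < 21 → go left; 16 > 10 → go right; 16 > 12 → go right; 16 > 13 → go right. Place as right child of 13.
Insert 23: 23 > 8 → go right; 23 < 26 → go left; 23 > 21 → go right. Place as right child of 21.
Insert 24: 24 > 8 → go right; 24 < 26 → go left; 24 > 21 → go right; 24 > 23 → go right. Place as right child of 23.
Insert 9: 9 > 8 → go right; 9 < 26 → go left; 9 < 21 → go left; 9 < 10 → go left. Place as left child of 10.
Insert 28: 28 > 8 → go right; 28 > 26 → go right. Place as right child of 26.

10 23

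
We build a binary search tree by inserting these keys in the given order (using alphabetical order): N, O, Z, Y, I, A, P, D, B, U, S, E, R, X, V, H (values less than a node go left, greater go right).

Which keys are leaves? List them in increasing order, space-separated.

B H R V

Insert N: tree is empty, so N becomes the root.
Insert O: O > N → go right. Place as right child of N.
Insert Z: Z > N → go right; Z > O → go right. Place as right child of O.
Insert Y: Y > N → go right; Y > O → go right; Y < Z → go left. Place as left child of Z.
Insert I: I < N → go left. Place as left child of N.
Insert A: A < N → go left; A < I → go left. Place as left child of I.
Insert P: P > N → go right; P > O → go right; P < Z → go left; P < Y → go left. Place as left child of Y.
Insert D: D < N → go left; D < I → go left; D > A → go right. Place as right child of A.
Insert B: B < N → go left; B < I → go left; B > A → go right; B < D → go left. Place as left child of D.
Insert U: U > N → go right; U > O → go right; U < Z → go left; U < Y → go left; U > P → go right. Place as right child of P.
Insert S: S > N → go right; S > O → go right; S < Z → go left; S < Y → go left; S > P → go right; S < U → go left. Place as left child of U.
Insert E: E < N → go left; E < I → go left; E > A → go right; E > D → go right. Place as right child of D.
Insert R: R > N → go right; R > O → go right; R < Z → go left; R < Y → go left; R > P → go right; R < U → go left; R < S → go left. Place as left child of S.
Insert X: X > N → go right; X > O → go right; X < Z → go left; X < Y → go left; X > P → go right; X > U → go right. Place as right child of U.
Insert V: V > N → go right; V > O → go right; V < Z → go left; V < Y → go left; V > P → go right; V > U → go right; V < X → go left. Place as left child of X.
Insert H: H < N → go left; H < I → go left; H > A → go right; H > D → go right; H > E → go right. Place as right child of E.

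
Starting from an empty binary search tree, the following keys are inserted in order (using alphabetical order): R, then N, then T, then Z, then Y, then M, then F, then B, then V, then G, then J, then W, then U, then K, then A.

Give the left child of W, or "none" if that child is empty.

none

R: root
N: left child of R (depth 1)
T: right child of R (depth 1)
Z: right child of T (depth 2)
Y: left child of Z (depth 3)
M: left child of N (depth 2)
F: left child of M (depth 3)
B: left child of F (depth 4)
V: left child of Y (depth 4)
G: right child of F (depth 4)
J: right child of G (depth 5)
W: right child of V (depth 5)
U: left child of V (depth 5)
K: right child of J (depth 6)
A: left child of B (depth 5)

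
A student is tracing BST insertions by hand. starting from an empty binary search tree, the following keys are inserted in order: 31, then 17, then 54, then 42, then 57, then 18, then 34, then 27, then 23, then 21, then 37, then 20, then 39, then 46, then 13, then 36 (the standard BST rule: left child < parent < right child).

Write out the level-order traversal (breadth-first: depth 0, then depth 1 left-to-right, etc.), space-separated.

Resulting structure (node: left, right):
  31: L=17, R=54
  17: L=13, R=18
  54: L=42, R=57
  42: L=34, R=46
  57: L=–, R=–
  18: L=–, R=27
  34: L=–, R=37
  27: L=23, R=–
  23: L=21, R=–
  21: L=20, R=–
  37: L=36, R=39
  20: L=–, R=–
  39: L=–, R=–
  46: L=–, R=–
  13: L=–, R=–
  36: L=–, R=–

31 17 54 13 18 42 57 27 34 46 23 37 21 36 39 20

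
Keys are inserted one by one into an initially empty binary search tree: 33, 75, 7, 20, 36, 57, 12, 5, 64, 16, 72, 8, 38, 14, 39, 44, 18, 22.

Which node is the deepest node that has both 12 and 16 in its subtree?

33: root
75: right child of 33 (depth 1)
7: left child of 33 (depth 1)
20: right child of 7 (depth 2)
36: left child of 75 (depth 2)
57: right child of 36 (depth 3)
12: left child of 20 (depth 3)
5: left child of 7 (depth 2)
64: right child of 57 (depth 4)
16: right child of 12 (depth 4)
72: right child of 64 (depth 5)
8: left child of 12 (depth 4)
38: left child of 57 (depth 4)
14: left child of 16 (depth 5)
39: right child of 38 (depth 5)
44: right child of 39 (depth 6)
18: right child of 16 (depth 5)
22: right child of 20 (depth 3)

Path to 12: 33 → 7 → 20 → 12
Path to 16: 33 → 7 → 20 → 12 → 16
12 lies on both paths and is an ancestor of the other node.

12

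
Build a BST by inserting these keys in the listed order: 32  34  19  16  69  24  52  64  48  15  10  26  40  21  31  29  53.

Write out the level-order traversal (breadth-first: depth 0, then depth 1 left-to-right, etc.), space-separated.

32: root
34: right child of 32 (depth 1)
19: left child of 32 (depth 1)
16: left child of 19 (depth 2)
69: right child of 34 (depth 2)
24: right child of 19 (depth 2)
52: left child of 69 (depth 3)
64: right child of 52 (depth 4)
48: left child of 52 (depth 4)
15: left child of 16 (depth 3)
10: left child of 15 (depth 4)
26: right child of 24 (depth 3)
40: left child of 48 (depth 5)
21: left child of 24 (depth 3)
31: right child of 26 (depth 4)
29: left child of 31 (depth 5)
53: left child of 64 (depth 5)

32 19 34 16 24 69 15 21 26 52 10 31 48 64 29 40 53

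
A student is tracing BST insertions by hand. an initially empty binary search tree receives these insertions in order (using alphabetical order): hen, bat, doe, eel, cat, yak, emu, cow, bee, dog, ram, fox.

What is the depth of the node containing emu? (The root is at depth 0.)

hen: root
bat: left child of hen (depth 1)
doe: right child of bat (depth 2)
eel: right child of doe (depth 3)
cat: left child of doe (depth 3)
yak: right child of hen (depth 1)
emu: right child of eel (depth 4)
cow: right child of cat (depth 4)
bee: left child of cat (depth 4)
dog: left child of eel (depth 4)
ram: left child of yak (depth 2)
fox: right child of emu (depth 5)

Path to emu: hen → bat → doe → eel → emu, which is 4 edges.

4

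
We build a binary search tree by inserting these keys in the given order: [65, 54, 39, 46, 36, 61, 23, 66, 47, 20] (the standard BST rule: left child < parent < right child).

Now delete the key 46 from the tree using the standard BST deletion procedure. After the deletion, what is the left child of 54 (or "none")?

Resulting structure (node: left, right):
  65: L=54, R=66
  54: L=39, R=61
  39: L=36, R=46
  46: L=–, R=47
  36: L=23, R=–
  61: L=–, R=–
  23: L=20, R=–
  66: L=–, R=–
  47: L=–, R=–
  20: L=–, R=–

Delete 46 (at most one child — splice it out).
After deletion, 54's left child: 39.

39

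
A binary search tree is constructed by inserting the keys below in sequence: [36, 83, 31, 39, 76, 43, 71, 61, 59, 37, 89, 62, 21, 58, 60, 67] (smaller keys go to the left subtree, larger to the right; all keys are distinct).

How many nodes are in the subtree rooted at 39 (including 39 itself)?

11

Insert 36: tree is empty, so 36 becomes the root.
Insert 83: 83 > 36 → go right. Place as right child of 36.
Insert 31: 31 < 36 → go left. Place as left child of 36.
Insert 39: 39 > 36 → go right; 39 < 83 → go left. Place as left child of 83.
Insert 76: 76 > 36 → go right; 76 < 83 → go left; 76 > 39 → go right. Place as right child of 39.
Insert 43: 43 > 36 → go right; 43 < 83 → go left; 43 > 39 → go right; 43 < 76 → go left. Place as left child of 76.
Insert 71: 71 > 36 → go right; 71 < 83 → go left; 71 > 39 → go right; 71 < 76 → go left; 71 > 43 → go right. Place as right child of 43.
Insert 61: 61 > 36 → go right; 61 < 83 → go left; 61 > 39 → go right; 61 < 76 → go left; 61 > 43 → go right; 61 < 71 → go left. Place as left child of 71.
Insert 59: 59 > 36 → go right; 59 < 83 → go left; 59 > 39 → go right; 59 < 76 → go left; 59 > 43 → go right; 59 < 71 → go left; 59 < 61 → go left. Place as left child of 61.
Insert 37: 37 > 36 → go right; 37 < 83 → go left; 37 < 39 → go left. Place as left child of 39.
Insert 89: 89 > 36 → go right; 89 > 83 → go right. Place as right child of 83.
Insert 62: 62 > 36 → go right; 62 < 83 → go left; 62 > 39 → go right; 62 < 76 → go left; 62 > 43 → go right; 62 < 71 → go left; 62 > 61 → go right. Place as right child of 61.
Insert 21: 21 < 36 → go left; 21 < 31 → go left. Place as left child of 31.
Insert 58: 58 > 36 → go right; 58 < 83 → go left; 58 > 39 → go right; 58 < 76 → go left; 58 > 43 → go right; 58 < 71 → go left; 58 < 61 → go left; 58 < 59 → go left. Place as left child of 59.
Insert 60: 60 > 36 → go right; 60 < 83 → go left; 60 > 39 → go right; 60 < 76 → go left; 60 > 43 → go right; 60 < 71 → go left; 60 < 61 → go left; 60 > 59 → go right. Place as right child of 59.
Insert 67: 67 > 36 → go right; 67 < 83 → go left; 67 > 39 → go right; 67 < 76 → go left; 67 > 43 → go right; 67 < 71 → go left; 67 > 61 → go right; 67 > 62 → go right. Place as right child of 62.

Subtree rooted at 39 contains: 39, 37, 76, 43, 71, 61, 59, 58, 60, 62, 67 — 11 nodes.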